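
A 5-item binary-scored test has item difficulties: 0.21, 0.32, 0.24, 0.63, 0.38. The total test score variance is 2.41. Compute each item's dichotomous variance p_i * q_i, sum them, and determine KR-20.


For each item, compute p_i * q_i:
  Item 1: 0.21 * 0.79 = 0.1659
  Item 2: 0.32 * 0.68 = 0.2176
  Item 3: 0.24 * 0.76 = 0.1824
  Item 4: 0.63 * 0.37 = 0.2331
  Item 5: 0.38 * 0.62 = 0.2356
Sum(p_i * q_i) = 0.1659 + 0.2176 + 0.1824 + 0.2331 + 0.2356 = 1.0346
KR-20 = (k/(k-1)) * (1 - Sum(p_i*q_i) / Var_total)
= (5/4) * (1 - 1.0346/2.41)
= 1.25 * 0.5707
KR-20 = 0.7134

0.7134


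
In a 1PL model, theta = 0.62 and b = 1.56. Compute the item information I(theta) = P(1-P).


P = 1/(1+exp(-(0.62-1.56))) = 0.2809
I = P*(1-P) = 0.2809 * 0.7191
I = 0.202

0.202


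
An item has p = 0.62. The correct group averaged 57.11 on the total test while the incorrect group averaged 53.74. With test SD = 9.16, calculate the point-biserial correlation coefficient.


q = 1 - p = 0.38
rpb = ((M1 - M0) / SD) * sqrt(p * q)
rpb = ((57.11 - 53.74) / 9.16) * sqrt(0.62 * 0.38)
rpb = 0.1786

0.1786


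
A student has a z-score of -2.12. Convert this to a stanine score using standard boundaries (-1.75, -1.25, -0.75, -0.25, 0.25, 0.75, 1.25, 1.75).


Stanine boundaries: [-1.75, -1.25, -0.75, -0.25, 0.25, 0.75, 1.25, 1.75]
z = -2.12
Check each boundary:
  z < -1.75
  z < -1.25
  z < -0.75
  z < -0.25
  z < 0.25
  z < 0.75
  z < 1.25
  z < 1.75
Highest qualifying boundary gives stanine = 1

1


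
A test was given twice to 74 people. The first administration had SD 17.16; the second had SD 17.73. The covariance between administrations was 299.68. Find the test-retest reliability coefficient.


r = cov(X,Y) / (SD_X * SD_Y)
r = 299.68 / (17.16 * 17.73)
r = 299.68 / 304.2468
r = 0.985

0.985


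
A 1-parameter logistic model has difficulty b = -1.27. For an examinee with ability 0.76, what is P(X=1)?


theta - b = 0.76 - -1.27 = 2.03
exp(-(theta - b)) = exp(-2.03) = 0.1313
P = 1 / (1 + 0.1313)
P = 0.8839

0.8839


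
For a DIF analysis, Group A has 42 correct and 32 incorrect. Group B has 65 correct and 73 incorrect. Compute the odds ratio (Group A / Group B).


Odds_A = 42/32 = 1.3125
Odds_B = 65/73 = 0.8904
OR = Odds_A / Odds_B = 1.3125 / 0.8904
Exactly, OR = (42 * 73) / (32 * 65) = 3066 / 2080
OR = 1.474

1.474


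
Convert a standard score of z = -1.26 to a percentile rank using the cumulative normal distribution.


CDF(z) = 0.5 * (1 + erf(z/sqrt(2)))
erf(-0.891) = -0.7923
CDF = 0.1038
Percentile rank = 0.1038 * 100 = 10.38

10.38


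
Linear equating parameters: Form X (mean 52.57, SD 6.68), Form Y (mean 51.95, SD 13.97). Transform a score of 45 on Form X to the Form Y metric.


slope = SD_Y / SD_X = 13.97 / 6.68 ~ 2.0913
intercept = mean_Y - slope * mean_X = 51.95 - (13.97 / 6.68) * 52.57 ~ -57.9906
Y = slope * X + intercept. To avoid rounding drift from the rounded slope/intercept, evaluate the equivalent form Y = mean_Y + SD_Y * (X - mean_X) / SD_X at full precision:
Y = 51.95 + 13.97 * (45 - 52.57) / 6.68
Y = 51.95 - 13.97 * 7.57 / 6.68
Y = 51.95 - 105.7529 / 6.68
Y = 51.95 - 15.8313
Y = 36.1187

36.1187


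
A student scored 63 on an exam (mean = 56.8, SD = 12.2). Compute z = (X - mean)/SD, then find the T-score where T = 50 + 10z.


z = (X - mean) / SD = (63 - 56.8) / 12.2
z = 6.2 / 12.2
z = 0.5082
T-score = T = 50 + 10z
Carry z at full precision (z = 6.2 / 12.2) into the conversion:
T-score = 50 + 10 * (6.2 / 12.2) = 50 + 62 / 12.2
T-score = 50 + 5.082
T-score = 55.082

55.082


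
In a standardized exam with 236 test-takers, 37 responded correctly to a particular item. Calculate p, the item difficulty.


Item difficulty p = number correct / total examinees
p = 37 / 236
p = 0.1568

0.1568


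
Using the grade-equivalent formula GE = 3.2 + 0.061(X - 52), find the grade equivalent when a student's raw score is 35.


raw - median = 35 - 52 = -17
slope * diff = 0.061 * -17 = -1.037
GE = 3.2 + -1.037
GE = 2.163

2.163


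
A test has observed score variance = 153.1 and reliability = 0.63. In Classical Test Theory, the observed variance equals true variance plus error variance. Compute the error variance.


var_true = rxx * var_obs = 0.63 * 153.1 = 96.453
var_error = var_obs - var_true
var_error = 153.1 - 96.453
var_error = 56.647

56.647


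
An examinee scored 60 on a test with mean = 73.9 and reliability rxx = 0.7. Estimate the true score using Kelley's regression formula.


T_est = rxx * X + (1 - rxx) * mean
T_est = 0.7 * 60 + 0.3 * 73.9
T_est = 42.0 + 22.17
T_est = 64.17

64.17


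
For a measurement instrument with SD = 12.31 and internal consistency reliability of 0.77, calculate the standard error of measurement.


SEM = SD * sqrt(1 - rxx)
SEM = 12.31 * sqrt(1 - 0.77)
SEM = 12.31 * sqrt(0.23) = 12.31 * 0.479583
SEM = 5.9037

5.9037


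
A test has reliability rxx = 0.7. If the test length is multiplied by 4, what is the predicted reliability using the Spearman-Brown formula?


r_new = (n * rxx) / (1 + (n-1) * rxx)
r_new = (4 * 0.7) / (1 + 3 * 0.7)
r_new = 2.8 / 3.1
r_new = 0.9032

0.9032


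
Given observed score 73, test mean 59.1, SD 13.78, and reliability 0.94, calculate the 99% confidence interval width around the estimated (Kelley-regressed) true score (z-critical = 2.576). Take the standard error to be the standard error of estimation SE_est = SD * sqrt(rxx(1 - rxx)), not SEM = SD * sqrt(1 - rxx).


True score estimate = 0.94*73 + 0.06*59.1 = 72.166
SE_est = SD * sqrt(rxx * (1 - rxx)) = 13.78 * sqrt(0.94 * 0.06) = 13.78 * sqrt(0.0564) = 3.272569
CI = T_est +/- z * SE_est, so width = 2 * z * SE_est = 2 * 2.576 * 3.272569
Width = 16.8603

16.8603


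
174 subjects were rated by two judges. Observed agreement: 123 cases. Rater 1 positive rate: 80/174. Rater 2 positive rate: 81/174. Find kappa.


P_o = 123/174 = 0.706897
P_e = (80*81 + 94*93) / 30276 = 0.502774
kappa = (P_o - P_e) / (1 - P_e)
kappa = (0.706897 - 0.502774) / (1 - 0.502774)
kappa = 0.4105

0.4105


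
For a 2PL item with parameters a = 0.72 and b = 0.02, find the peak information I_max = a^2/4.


For 2PL, max info at theta = b = 0.02
I_max = a^2 / 4 = 0.72^2 / 4
= 0.5184 / 4
I_max = 0.1296

0.1296


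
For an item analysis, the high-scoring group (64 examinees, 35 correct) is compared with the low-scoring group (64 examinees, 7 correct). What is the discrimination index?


p_upper = 35/64 = 0.5469
p_lower = 7/64 = 0.1094
D = 0.5469 - 0.1094 = 0.4375

0.4375


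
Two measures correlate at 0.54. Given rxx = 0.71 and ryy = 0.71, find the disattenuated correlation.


r_corrected = rxy / sqrt(rxx * ryy)
= 0.54 / sqrt(0.71 * 0.71)
= 0.54 / sqrt(0.5041)
= 0.54 / 0.71
r_corrected = 0.7606

0.7606


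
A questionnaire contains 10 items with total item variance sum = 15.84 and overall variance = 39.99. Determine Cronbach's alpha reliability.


alpha = (k/(k-1)) * (1 - sum(si^2)/s_total^2)
= (10/9) * (1 - 15.84/39.99)
alpha = 0.671

0.671


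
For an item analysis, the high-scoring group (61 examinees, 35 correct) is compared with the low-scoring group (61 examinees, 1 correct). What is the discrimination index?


p_upper = 35/61 = 0.5738
p_lower = 1/61 = 0.0164
D = 0.5738 - 0.0164 = 0.5574

0.5574


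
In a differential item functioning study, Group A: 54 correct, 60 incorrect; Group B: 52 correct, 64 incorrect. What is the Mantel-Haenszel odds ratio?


Odds_A = 54/60 = 0.9
Odds_B = 52/64 = 0.8125
OR = Odds_A / Odds_B = 0.9 / 0.8125
Exactly, OR = (54 * 64) / (60 * 52) = 3456 / 3120
OR = 1.1077

1.1077


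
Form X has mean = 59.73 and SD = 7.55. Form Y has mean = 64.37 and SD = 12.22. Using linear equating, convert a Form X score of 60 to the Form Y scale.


slope = SD_Y / SD_X = 12.22 / 7.55 ~ 1.6185
intercept = mean_Y - slope * mean_X = 64.37 - (12.22 / 7.55) * 59.73 ~ -32.3056
Y = slope * X + intercept. To avoid rounding drift from the rounded slope/intercept, evaluate the equivalent form Y = mean_Y + SD_Y * (X - mean_X) / SD_X at full precision:
Y = 64.37 + 12.22 * (60 - 59.73) / 7.55
Y = 64.37 + 12.22 * 0.27 / 7.55
Y = 64.37 + 3.2994 / 7.55
Y = 64.37 + 0.437
Y = 64.807

64.807


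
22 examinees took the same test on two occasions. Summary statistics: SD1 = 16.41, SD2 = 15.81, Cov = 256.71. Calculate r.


r = cov(X,Y) / (SD_X * SD_Y)
r = 256.71 / (16.41 * 15.81)
r = 256.71 / 259.4421
r = 0.9895

0.9895


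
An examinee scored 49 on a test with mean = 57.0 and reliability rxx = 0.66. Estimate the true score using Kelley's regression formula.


T_est = rxx * X + (1 - rxx) * mean
T_est = 0.66 * 49 + 0.34 * 57.0
T_est = 32.34 + 19.38
T_est = 51.72

51.72


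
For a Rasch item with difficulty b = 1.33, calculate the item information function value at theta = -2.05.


P = 1/(1+exp(-(-2.05-1.33))) = 0.0329
I = P*(1-P) = 0.0329 * 0.9671
I = 0.0318

0.0318


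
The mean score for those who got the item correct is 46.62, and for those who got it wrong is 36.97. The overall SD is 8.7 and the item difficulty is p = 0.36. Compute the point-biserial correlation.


q = 1 - p = 0.64
rpb = ((M1 - M0) / SD) * sqrt(p * q)
rpb = ((46.62 - 36.97) / 8.7) * sqrt(0.36 * 0.64)
rpb = 0.5324

0.5324


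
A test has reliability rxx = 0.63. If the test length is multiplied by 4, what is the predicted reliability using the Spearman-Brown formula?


r_new = (n * rxx) / (1 + (n-1) * rxx)
r_new = (4 * 0.63) / (1 + 3 * 0.63)
r_new = 2.52 / 2.89
r_new = 0.872

0.872


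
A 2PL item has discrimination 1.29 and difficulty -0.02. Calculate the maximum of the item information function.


For 2PL, max info at theta = b = -0.02
I_max = a^2 / 4 = 1.29^2 / 4
= 1.6641 / 4
I_max = 0.416

0.416


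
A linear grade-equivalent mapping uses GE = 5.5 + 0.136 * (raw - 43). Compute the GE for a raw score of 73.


raw - median = 73 - 43 = 30
slope * diff = 0.136 * 30 = 4.08
GE = 5.5 + 4.08
GE = 9.58

9.58


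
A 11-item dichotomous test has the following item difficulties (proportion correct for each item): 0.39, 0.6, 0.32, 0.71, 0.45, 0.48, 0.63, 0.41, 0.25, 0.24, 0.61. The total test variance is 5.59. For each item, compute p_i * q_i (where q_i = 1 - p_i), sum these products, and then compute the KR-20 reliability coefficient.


For each item, compute p_i * q_i:
  Item 1: 0.39 * 0.61 = 0.2379
  Item 2: 0.6 * 0.4 = 0.24
  Item 3: 0.32 * 0.68 = 0.2176
  Item 4: 0.71 * 0.29 = 0.2059
  Item 5: 0.45 * 0.55 = 0.2475
  Item 6: 0.48 * 0.52 = 0.2496
  Item 7: 0.63 * 0.37 = 0.2331
  Item 8: 0.41 * 0.59 = 0.2419
  Item 9: 0.25 * 0.75 = 0.1875
  Item 10: 0.24 * 0.76 = 0.1824
  Item 11: 0.61 * 0.39 = 0.2379
Sum(p_i * q_i) = 0.2379 + 0.24 + 0.2176 + 0.2059 + 0.2475 + 0.2496 + 0.2331 + 0.2419 + 0.1875 + 0.1824 + 0.2379 = 2.4813
KR-20 = (k/(k-1)) * (1 - Sum(p_i*q_i) / Var_total)
= (11/10) * (1 - 2.4813/5.59)
= 1.1 * 0.5561
KR-20 = 0.6117

0.6117


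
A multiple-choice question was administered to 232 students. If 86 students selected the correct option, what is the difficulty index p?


Item difficulty p = number correct / total examinees
p = 86 / 232
p = 0.3707

0.3707


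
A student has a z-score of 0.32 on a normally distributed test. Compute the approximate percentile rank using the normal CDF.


CDF(z) = 0.5 * (1 + erf(z/sqrt(2)))
erf(0.2263) = 0.251
CDF = 0.6255
Percentile rank = 0.6255 * 100 = 62.55

62.55


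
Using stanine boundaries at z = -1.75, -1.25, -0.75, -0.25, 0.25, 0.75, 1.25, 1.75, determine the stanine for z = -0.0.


Stanine boundaries: [-1.75, -1.25, -0.75, -0.25, 0.25, 0.75, 1.25, 1.75]
z = -0.0
Check each boundary:
  z >= -1.75 -> could be stanine 2
  z >= -1.25 -> could be stanine 3
  z >= -0.75 -> could be stanine 4
  z >= -0.25 -> could be stanine 5
  z < 0.25
  z < 0.75
  z < 1.25
  z < 1.75
Highest qualifying boundary gives stanine = 5

5


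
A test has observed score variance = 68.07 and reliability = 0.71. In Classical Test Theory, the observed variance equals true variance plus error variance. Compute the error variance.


var_true = rxx * var_obs = 0.71 * 68.07 = 48.3297
var_error = var_obs - var_true
var_error = 68.07 - 48.3297
var_error = 19.7403

19.7403


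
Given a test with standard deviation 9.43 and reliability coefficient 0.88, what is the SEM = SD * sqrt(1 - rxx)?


SEM = SD * sqrt(1 - rxx)
SEM = 9.43 * sqrt(1 - 0.88)
SEM = 9.43 * sqrt(0.12) = 9.43 * 0.34641
SEM = 3.2666

3.2666


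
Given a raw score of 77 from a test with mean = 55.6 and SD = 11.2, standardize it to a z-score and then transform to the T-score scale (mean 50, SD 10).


z = (X - mean) / SD = (77 - 55.6) / 11.2
z = 21.4 / 11.2
z = 1.9107
T-score = T = 50 + 10z
Carry z at full precision (z = 21.4 / 11.2) into the conversion:
T-score = 50 + 10 * (21.4 / 11.2) = 50 + 214 / 11.2
T-score = 50 + 19.1071
T-score = 69.1071

69.1071


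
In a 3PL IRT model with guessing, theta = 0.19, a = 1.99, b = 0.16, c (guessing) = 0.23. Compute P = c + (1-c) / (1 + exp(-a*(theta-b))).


logit = 1.99*(0.19 - 0.16) = 0.0597
P* = 1/(1 + exp(-0.0597)) = 0.5149
P = 0.23 + (1 - 0.23) * 0.5149
P = 0.6265

0.6265


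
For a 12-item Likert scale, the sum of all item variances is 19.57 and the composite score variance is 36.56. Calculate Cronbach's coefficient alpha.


alpha = (k/(k-1)) * (1 - sum(si^2)/s_total^2)
= (12/11) * (1 - 19.57/36.56)
alpha = 0.507

0.507


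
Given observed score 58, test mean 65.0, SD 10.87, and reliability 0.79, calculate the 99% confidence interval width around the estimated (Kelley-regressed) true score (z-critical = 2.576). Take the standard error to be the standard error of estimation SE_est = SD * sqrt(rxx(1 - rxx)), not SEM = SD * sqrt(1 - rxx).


True score estimate = 0.79*58 + 0.21*65.0 = 59.47
SE_est = SD * sqrt(rxx * (1 - rxx)) = 10.87 * sqrt(0.79 * 0.21) = 10.87 * sqrt(0.1659) = 4.427441
CI = T_est +/- z * SE_est, so width = 2 * z * SE_est = 2 * 2.576 * 4.427441
Width = 22.8102

22.8102


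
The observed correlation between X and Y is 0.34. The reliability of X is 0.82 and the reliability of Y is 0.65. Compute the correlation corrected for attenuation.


r_corrected = rxy / sqrt(rxx * ryy)
= 0.34 / sqrt(0.82 * 0.65)
= 0.34 / sqrt(0.533)
= 0.34 / 0.730068
r_corrected = 0.4657

0.4657


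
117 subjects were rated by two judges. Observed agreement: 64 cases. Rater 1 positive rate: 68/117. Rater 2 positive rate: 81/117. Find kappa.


P_o = 64/117 = 0.547009
P_e = (68*81 + 49*36) / 13689 = 0.531229
kappa = (P_o - P_e) / (1 - P_e)
kappa = (0.547009 - 0.531229) / (1 - 0.531229)
kappa = 0.0337

0.0337


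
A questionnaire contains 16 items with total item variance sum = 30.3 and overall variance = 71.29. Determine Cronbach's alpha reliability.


alpha = (k/(k-1)) * (1 - sum(si^2)/s_total^2)
= (16/15) * (1 - 30.3/71.29)
alpha = 0.6133

0.6133


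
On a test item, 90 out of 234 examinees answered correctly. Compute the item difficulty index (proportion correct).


Item difficulty p = number correct / total examinees
p = 90 / 234
p = 0.3846

0.3846


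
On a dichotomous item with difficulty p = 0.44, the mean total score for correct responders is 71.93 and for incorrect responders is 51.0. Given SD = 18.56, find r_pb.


q = 1 - p = 0.56
rpb = ((M1 - M0) / SD) * sqrt(p * q)
rpb = ((71.93 - 51.0) / 18.56) * sqrt(0.44 * 0.56)
rpb = 0.5598

0.5598


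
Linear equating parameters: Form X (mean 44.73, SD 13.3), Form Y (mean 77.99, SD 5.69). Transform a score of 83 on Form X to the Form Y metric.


slope = SD_Y / SD_X = 5.69 / 13.3 ~ 0.4278
intercept = mean_Y - slope * mean_X = 77.99 - (5.69 / 13.3) * 44.73 ~ 58.8536
Y = slope * X + intercept. To avoid rounding drift from the rounded slope/intercept, evaluate the equivalent form Y = mean_Y + SD_Y * (X - mean_X) / SD_X at full precision:
Y = 77.99 + 5.69 * (83 - 44.73) / 13.3
Y = 77.99 + 5.69 * 38.27 / 13.3
Y = 77.99 + 217.7563 / 13.3
Y = 77.99 + 16.3727
Y = 94.3627

94.3627


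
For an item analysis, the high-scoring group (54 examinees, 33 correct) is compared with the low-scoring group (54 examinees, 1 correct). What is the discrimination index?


p_upper = 33/54 = 0.6111
p_lower = 1/54 = 0.0185
D = 0.6111 - 0.0185 = 0.5926

0.5926


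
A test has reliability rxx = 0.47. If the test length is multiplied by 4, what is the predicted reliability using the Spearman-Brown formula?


r_new = (n * rxx) / (1 + (n-1) * rxx)
r_new = (4 * 0.47) / (1 + 3 * 0.47)
r_new = 1.88 / 2.41
r_new = 0.7801

0.7801


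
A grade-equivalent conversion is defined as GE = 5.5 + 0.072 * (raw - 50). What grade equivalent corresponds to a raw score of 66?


raw - median = 66 - 50 = 16
slope * diff = 0.072 * 16 = 1.152
GE = 5.5 + 1.152
GE = 6.652

6.652


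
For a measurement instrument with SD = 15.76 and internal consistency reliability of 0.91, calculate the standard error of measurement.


SEM = SD * sqrt(1 - rxx)
SEM = 15.76 * sqrt(1 - 0.91)
SEM = 15.76 * sqrt(0.09) = 15.76 * 0.3
SEM = 4.728

4.728


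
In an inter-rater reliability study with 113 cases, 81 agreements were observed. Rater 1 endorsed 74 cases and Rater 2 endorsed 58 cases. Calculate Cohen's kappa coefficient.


P_o = 81/113 = 0.716814
P_e = (74*58 + 39*55) / 12769 = 0.504112
kappa = (P_o - P_e) / (1 - P_e)
kappa = (0.716814 - 0.504112) / (1 - 0.504112)
kappa = 0.4289

0.4289


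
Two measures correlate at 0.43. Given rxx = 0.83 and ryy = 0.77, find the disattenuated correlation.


r_corrected = rxy / sqrt(rxx * ryy)
= 0.43 / sqrt(0.83 * 0.77)
= 0.43 / sqrt(0.6391)
= 0.43 / 0.799437
r_corrected = 0.5379

0.5379


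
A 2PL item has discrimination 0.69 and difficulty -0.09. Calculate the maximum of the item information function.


For 2PL, max info at theta = b = -0.09
I_max = a^2 / 4 = 0.69^2 / 4
= 0.4761 / 4
I_max = 0.119

0.119


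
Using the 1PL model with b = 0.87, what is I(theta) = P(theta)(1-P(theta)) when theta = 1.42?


P = 1/(1+exp(-(1.42-0.87))) = 0.6341
I = P*(1-P) = 0.6341 * 0.3659
I = 0.232

0.232


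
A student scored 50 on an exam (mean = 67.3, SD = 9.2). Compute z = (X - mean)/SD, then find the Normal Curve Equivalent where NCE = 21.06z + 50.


z = (X - mean) / SD = (50 - 67.3) / 9.2
z = -17.3 / 9.2
z = -1.8804
NCE = NCE = 21.06z + 50
Carry z at full precision (z = -17.3 / 9.2) into the conversion:
NCE = 21.06 * (-17.3 / 9.2) + 50 = -364.338 / 9.2 + 50
NCE = -39.602 + 50
NCE = 10.398

10.398


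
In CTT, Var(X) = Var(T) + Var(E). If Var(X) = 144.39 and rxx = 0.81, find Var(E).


var_true = rxx * var_obs = 0.81 * 144.39 = 116.9559
var_error = var_obs - var_true
var_error = 144.39 - 116.9559
var_error = 27.4341

27.4341


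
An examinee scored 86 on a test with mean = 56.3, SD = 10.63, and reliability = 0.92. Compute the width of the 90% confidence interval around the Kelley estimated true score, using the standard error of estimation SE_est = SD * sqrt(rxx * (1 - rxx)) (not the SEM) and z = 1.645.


True score estimate = 0.92*86 + 0.08*56.3 = 83.624
SE_est = SD * sqrt(rxx * (1 - rxx)) = 10.63 * sqrt(0.92 * 0.08) = 10.63 * sqrt(0.0736) = 2.883847
CI = T_est +/- z * SE_est, so width = 2 * z * SE_est = 2 * 1.645 * 2.883847
Width = 9.4879

9.4879


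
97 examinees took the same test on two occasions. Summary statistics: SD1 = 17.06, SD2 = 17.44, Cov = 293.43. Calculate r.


r = cov(X,Y) / (SD_X * SD_Y)
r = 293.43 / (17.06 * 17.44)
r = 293.43 / 297.5264
r = 0.9862

0.9862


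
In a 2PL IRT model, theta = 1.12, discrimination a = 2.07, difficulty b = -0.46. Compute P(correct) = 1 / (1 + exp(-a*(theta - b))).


a*(theta - b) = 2.07 * (1.12 - -0.46) = 3.2706
exp(-3.2706) = 0.038
P = 1 / (1 + 0.038)
P = 0.9634

0.9634


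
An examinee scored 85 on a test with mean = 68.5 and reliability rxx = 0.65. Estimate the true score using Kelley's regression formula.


T_est = rxx * X + (1 - rxx) * mean
T_est = 0.65 * 85 + 0.35 * 68.5
T_est = 55.25 + 23.975
T_est = 79.225

79.225


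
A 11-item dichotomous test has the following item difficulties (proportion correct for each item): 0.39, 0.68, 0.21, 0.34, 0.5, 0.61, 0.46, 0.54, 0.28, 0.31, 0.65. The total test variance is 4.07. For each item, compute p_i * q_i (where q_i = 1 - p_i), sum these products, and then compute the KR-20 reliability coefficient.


For each item, compute p_i * q_i:
  Item 1: 0.39 * 0.61 = 0.2379
  Item 2: 0.68 * 0.32 = 0.2176
  Item 3: 0.21 * 0.79 = 0.1659
  Item 4: 0.34 * 0.66 = 0.2244
  Item 5: 0.5 * 0.5 = 0.25
  Item 6: 0.61 * 0.39 = 0.2379
  Item 7: 0.46 * 0.54 = 0.2484
  Item 8: 0.54 * 0.46 = 0.2484
  Item 9: 0.28 * 0.72 = 0.2016
  Item 10: 0.31 * 0.69 = 0.2139
  Item 11: 0.65 * 0.35 = 0.2275
Sum(p_i * q_i) = 0.2379 + 0.2176 + 0.1659 + 0.2244 + 0.25 + 0.2379 + 0.2484 + 0.2484 + 0.2016 + 0.2139 + 0.2275 = 2.4735
KR-20 = (k/(k-1)) * (1 - Sum(p_i*q_i) / Var_total)
= (11/10) * (1 - 2.4735/4.07)
= 1.1 * 0.3923
KR-20 = 0.4315

0.4315


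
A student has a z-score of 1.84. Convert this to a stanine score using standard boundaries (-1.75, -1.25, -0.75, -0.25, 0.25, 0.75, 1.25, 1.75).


Stanine boundaries: [-1.75, -1.25, -0.75, -0.25, 0.25, 0.75, 1.25, 1.75]
z = 1.84
Check each boundary:
  z >= -1.75 -> could be stanine 2
  z >= -1.25 -> could be stanine 3
  z >= -0.75 -> could be stanine 4
  z >= -0.25 -> could be stanine 5
  z >= 0.25 -> could be stanine 6
  z >= 0.75 -> could be stanine 7
  z >= 1.25 -> could be stanine 8
  z >= 1.75 -> could be stanine 9
Highest qualifying boundary gives stanine = 9

9


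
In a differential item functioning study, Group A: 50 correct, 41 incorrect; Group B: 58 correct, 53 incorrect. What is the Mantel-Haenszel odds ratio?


Odds_A = 50/41 = 1.2195
Odds_B = 58/53 = 1.0943
OR = Odds_A / Odds_B = 1.2195 / 1.0943
Exactly, OR = (50 * 53) / (41 * 58) = 2650 / 2378
OR = 1.1144

1.1144


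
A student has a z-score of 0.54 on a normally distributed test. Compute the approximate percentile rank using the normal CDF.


CDF(z) = 0.5 * (1 + erf(z/sqrt(2)))
erf(0.3818) = 0.4108
CDF = 0.7054
Percentile rank = 0.7054 * 100 = 70.54

70.54


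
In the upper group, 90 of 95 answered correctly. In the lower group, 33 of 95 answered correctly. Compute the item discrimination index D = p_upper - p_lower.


p_upper = 90/95 = 0.9474
p_lower = 33/95 = 0.3474
D = 0.9474 - 0.3474 = 0.6

0.6


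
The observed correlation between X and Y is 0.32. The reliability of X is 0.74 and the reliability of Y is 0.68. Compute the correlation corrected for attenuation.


r_corrected = rxy / sqrt(rxx * ryy)
= 0.32 / sqrt(0.74 * 0.68)
= 0.32 / sqrt(0.5032)
= 0.32 / 0.709366
r_corrected = 0.4511

0.4511


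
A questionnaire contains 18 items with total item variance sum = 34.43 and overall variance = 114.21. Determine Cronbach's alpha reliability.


alpha = (k/(k-1)) * (1 - sum(si^2)/s_total^2)
= (18/17) * (1 - 34.43/114.21)
alpha = 0.7396

0.7396


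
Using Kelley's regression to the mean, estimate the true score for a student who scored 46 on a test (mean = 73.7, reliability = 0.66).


T_est = rxx * X + (1 - rxx) * mean
T_est = 0.66 * 46 + 0.34 * 73.7
T_est = 30.36 + 25.058
T_est = 55.418

55.418


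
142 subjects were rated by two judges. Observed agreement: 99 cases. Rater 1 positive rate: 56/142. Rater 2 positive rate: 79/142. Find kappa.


P_o = 99/142 = 0.697183
P_e = (56*79 + 86*63) / 20164 = 0.488098
kappa = (P_o - P_e) / (1 - P_e)
kappa = (0.697183 - 0.488098) / (1 - 0.488098)
kappa = 0.4084

0.4084


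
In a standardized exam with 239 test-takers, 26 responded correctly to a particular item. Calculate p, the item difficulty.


Item difficulty p = number correct / total examinees
p = 26 / 239
p = 0.1088

0.1088


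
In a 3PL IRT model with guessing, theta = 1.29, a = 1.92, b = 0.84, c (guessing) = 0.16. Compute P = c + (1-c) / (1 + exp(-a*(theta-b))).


logit = 1.92*(1.29 - 0.84) = 0.864
P* = 1/(1 + exp(-0.864)) = 0.7035
P = 0.16 + (1 - 0.16) * 0.7035
P = 0.7509

0.7509


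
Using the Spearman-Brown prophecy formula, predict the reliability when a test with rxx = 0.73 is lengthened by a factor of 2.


r_new = (n * rxx) / (1 + (n-1) * rxx)
r_new = (2 * 0.73) / (1 + 1 * 0.73)
r_new = 1.46 / 1.73
r_new = 0.8439

0.8439


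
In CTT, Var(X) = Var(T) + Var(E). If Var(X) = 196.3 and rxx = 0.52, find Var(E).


var_true = rxx * var_obs = 0.52 * 196.3 = 102.076
var_error = var_obs - var_true
var_error = 196.3 - 102.076
var_error = 94.224

94.224


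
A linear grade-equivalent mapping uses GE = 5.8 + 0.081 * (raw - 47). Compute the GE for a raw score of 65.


raw - median = 65 - 47 = 18
slope * diff = 0.081 * 18 = 1.458
GE = 5.8 + 1.458
GE = 7.258

7.258


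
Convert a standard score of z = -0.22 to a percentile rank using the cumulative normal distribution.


CDF(z) = 0.5 * (1 + erf(z/sqrt(2)))
erf(-0.1556) = -0.1741
CDF = 0.4129
Percentile rank = 0.4129 * 100 = 41.29

41.29


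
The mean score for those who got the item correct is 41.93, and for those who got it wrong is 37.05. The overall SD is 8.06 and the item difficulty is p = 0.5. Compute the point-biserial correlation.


q = 1 - p = 0.5
rpb = ((M1 - M0) / SD) * sqrt(p * q)
rpb = ((41.93 - 37.05) / 8.06) * sqrt(0.5 * 0.5)
rpb = 0.3027

0.3027


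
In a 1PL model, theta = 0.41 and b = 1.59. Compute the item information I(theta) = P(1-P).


P = 1/(1+exp(-(0.41-1.59))) = 0.2351
I = P*(1-P) = 0.2351 * 0.7649
I = 0.1798

0.1798


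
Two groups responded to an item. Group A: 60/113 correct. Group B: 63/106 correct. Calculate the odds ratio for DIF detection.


Odds_A = 60/53 = 1.1321
Odds_B = 63/43 = 1.4651
OR = Odds_A / Odds_B = 1.1321 / 1.4651
Exactly, OR = (60 * 43) / (53 * 63) = 2580 / 3339
OR = 0.7727

0.7727


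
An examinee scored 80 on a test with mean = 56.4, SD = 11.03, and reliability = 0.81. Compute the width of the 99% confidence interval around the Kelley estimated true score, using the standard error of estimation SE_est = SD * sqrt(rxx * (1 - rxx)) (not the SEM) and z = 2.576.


True score estimate = 0.81*80 + 0.19*56.4 = 75.516
SE_est = SD * sqrt(rxx * (1 - rxx)) = 11.03 * sqrt(0.81 * 0.19) = 11.03 * sqrt(0.1539) = 4.327079
CI = T_est +/- z * SE_est, so width = 2 * z * SE_est = 2 * 2.576 * 4.327079
Width = 22.2931

22.2931


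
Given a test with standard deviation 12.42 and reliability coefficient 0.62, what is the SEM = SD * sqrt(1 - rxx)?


SEM = SD * sqrt(1 - rxx)
SEM = 12.42 * sqrt(1 - 0.62)
SEM = 12.42 * sqrt(0.38) = 12.42 * 0.616441
SEM = 7.6562

7.6562


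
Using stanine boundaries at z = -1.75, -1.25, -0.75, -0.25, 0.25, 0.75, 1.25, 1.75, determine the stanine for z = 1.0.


Stanine boundaries: [-1.75, -1.25, -0.75, -0.25, 0.25, 0.75, 1.25, 1.75]
z = 1.0
Check each boundary:
  z >= -1.75 -> could be stanine 2
  z >= -1.25 -> could be stanine 3
  z >= -0.75 -> could be stanine 4
  z >= -0.25 -> could be stanine 5
  z >= 0.25 -> could be stanine 6
  z >= 0.75 -> could be stanine 7
  z < 1.25
  z < 1.75
Highest qualifying boundary gives stanine = 7

7


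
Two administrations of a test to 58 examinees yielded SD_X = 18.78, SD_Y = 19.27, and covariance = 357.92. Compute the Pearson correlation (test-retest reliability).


r = cov(X,Y) / (SD_X * SD_Y)
r = 357.92 / (18.78 * 19.27)
r = 357.92 / 361.8906
r = 0.989

0.989


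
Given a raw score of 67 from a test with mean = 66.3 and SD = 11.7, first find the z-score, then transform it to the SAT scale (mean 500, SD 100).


z = (X - mean) / SD = (67 - 66.3) / 11.7
z = 0.7 / 11.7
z = 0.0598
SAT-scale = SAT = 500 + 100z
Carry z at full precision (z = 0.7 / 11.7) into the conversion:
SAT-scale = 500 + 100 * (0.7 / 11.7) = 500 + 70 / 11.7
SAT-scale = 500 + 5.9829
SAT-scale = 505.9829

505.9829


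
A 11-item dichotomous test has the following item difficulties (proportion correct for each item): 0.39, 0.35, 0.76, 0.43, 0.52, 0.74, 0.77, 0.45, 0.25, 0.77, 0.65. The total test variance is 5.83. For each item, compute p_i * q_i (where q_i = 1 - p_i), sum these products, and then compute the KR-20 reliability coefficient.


For each item, compute p_i * q_i:
  Item 1: 0.39 * 0.61 = 0.2379
  Item 2: 0.35 * 0.65 = 0.2275
  Item 3: 0.76 * 0.24 = 0.1824
  Item 4: 0.43 * 0.57 = 0.2451
  Item 5: 0.52 * 0.48 = 0.2496
  Item 6: 0.74 * 0.26 = 0.1924
  Item 7: 0.77 * 0.23 = 0.1771
  Item 8: 0.45 * 0.55 = 0.2475
  Item 9: 0.25 * 0.75 = 0.1875
  Item 10: 0.77 * 0.23 = 0.1771
  Item 11: 0.65 * 0.35 = 0.2275
Sum(p_i * q_i) = 0.2379 + 0.2275 + 0.1824 + 0.2451 + 0.2496 + 0.1924 + 0.1771 + 0.2475 + 0.1875 + 0.1771 + 0.2275 = 2.3516
KR-20 = (k/(k-1)) * (1 - Sum(p_i*q_i) / Var_total)
= (11/10) * (1 - 2.3516/5.83)
= 1.1 * 0.5966
KR-20 = 0.6563

0.6563


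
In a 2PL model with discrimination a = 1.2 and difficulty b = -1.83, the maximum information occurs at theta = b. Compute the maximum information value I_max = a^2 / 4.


For 2PL, max info at theta = b = -1.83
I_max = a^2 / 4 = 1.2^2 / 4
= 1.44 / 4
I_max = 0.36

0.36


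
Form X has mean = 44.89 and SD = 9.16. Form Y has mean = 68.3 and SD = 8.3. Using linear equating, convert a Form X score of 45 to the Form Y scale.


slope = SD_Y / SD_X = 8.3 / 9.16 ~ 0.9061
intercept = mean_Y - slope * mean_X = 68.3 - (8.3 / 9.16) * 44.89 ~ 27.6246
Y = slope * X + intercept. To avoid rounding drift from the rounded slope/intercept, evaluate the equivalent form Y = mean_Y + SD_Y * (X - mean_X) / SD_X at full precision:
Y = 68.3 + 8.3 * (45 - 44.89) / 9.16
Y = 68.3 + 8.3 * 0.11 / 9.16
Y = 68.3 + 0.913 / 9.16
Y = 68.3 + 0.0997
Y = 68.3997

68.3997


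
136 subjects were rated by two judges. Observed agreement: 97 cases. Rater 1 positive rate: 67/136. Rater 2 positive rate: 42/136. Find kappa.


P_o = 97/136 = 0.713235
P_e = (67*42 + 69*94) / 18496 = 0.502811
kappa = (P_o - P_e) / (1 - P_e)
kappa = (0.713235 - 0.502811) / (1 - 0.502811)
kappa = 0.4232

0.4232


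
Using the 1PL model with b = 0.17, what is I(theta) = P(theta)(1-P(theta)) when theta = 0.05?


P = 1/(1+exp(-(0.05-0.17))) = 0.47
I = P*(1-P) = 0.47 * 0.53
I = 0.2491

0.2491


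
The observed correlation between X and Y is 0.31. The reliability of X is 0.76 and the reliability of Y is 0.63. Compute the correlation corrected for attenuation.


r_corrected = rxy / sqrt(rxx * ryy)
= 0.31 / sqrt(0.76 * 0.63)
= 0.31 / sqrt(0.4788)
= 0.31 / 0.691954
r_corrected = 0.448

0.448


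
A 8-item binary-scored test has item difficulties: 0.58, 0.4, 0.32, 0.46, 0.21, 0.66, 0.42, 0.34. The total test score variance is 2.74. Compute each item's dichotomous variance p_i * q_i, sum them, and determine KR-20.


For each item, compute p_i * q_i:
  Item 1: 0.58 * 0.42 = 0.2436
  Item 2: 0.4 * 0.6 = 0.24
  Item 3: 0.32 * 0.68 = 0.2176
  Item 4: 0.46 * 0.54 = 0.2484
  Item 5: 0.21 * 0.79 = 0.1659
  Item 6: 0.66 * 0.34 = 0.2244
  Item 7: 0.42 * 0.58 = 0.2436
  Item 8: 0.34 * 0.66 = 0.2244
Sum(p_i * q_i) = 0.2436 + 0.24 + 0.2176 + 0.2484 + 0.1659 + 0.2244 + 0.2436 + 0.2244 = 1.8079
KR-20 = (k/(k-1)) * (1 - Sum(p_i*q_i) / Var_total)
= (8/7) * (1 - 1.8079/2.74)
= 1.1429 * 0.3402
KR-20 = 0.3888

0.3888


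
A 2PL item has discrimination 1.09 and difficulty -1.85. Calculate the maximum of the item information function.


For 2PL, max info at theta = b = -1.85
I_max = a^2 / 4 = 1.09^2 / 4
= 1.1881 / 4
I_max = 0.297

0.297


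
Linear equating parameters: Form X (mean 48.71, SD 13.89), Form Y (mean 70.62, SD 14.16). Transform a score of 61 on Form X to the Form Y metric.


slope = SD_Y / SD_X = 14.16 / 13.89 ~ 1.0194
intercept = mean_Y - slope * mean_X = 70.62 - (14.16 / 13.89) * 48.71 ~ 20.9632
Y = slope * X + intercept. To avoid rounding drift from the rounded slope/intercept, evaluate the equivalent form Y = mean_Y + SD_Y * (X - mean_X) / SD_X at full precision:
Y = 70.62 + 14.16 * (61 - 48.71) / 13.89
Y = 70.62 + 14.16 * 12.29 / 13.89
Y = 70.62 + 174.0264 / 13.89
Y = 70.62 + 12.5289
Y = 83.1489

83.1489


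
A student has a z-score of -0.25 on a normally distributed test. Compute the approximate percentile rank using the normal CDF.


CDF(z) = 0.5 * (1 + erf(z/sqrt(2)))
erf(-0.1768) = -0.1974
CDF = 0.4013
Percentile rank = 0.4013 * 100 = 40.13

40.13


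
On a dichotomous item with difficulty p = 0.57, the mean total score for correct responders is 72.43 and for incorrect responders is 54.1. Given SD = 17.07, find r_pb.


q = 1 - p = 0.43
rpb = ((M1 - M0) / SD) * sqrt(p * q)
rpb = ((72.43 - 54.1) / 17.07) * sqrt(0.57 * 0.43)
rpb = 0.5316

0.5316


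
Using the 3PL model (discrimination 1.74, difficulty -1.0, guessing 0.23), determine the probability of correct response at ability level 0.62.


logit = 1.74*(0.62 - -1.0) = 2.8188
P* = 1/(1 + exp(-2.8188)) = 0.9437
P = 0.23 + (1 - 0.23) * 0.9437
P = 0.9566

0.9566


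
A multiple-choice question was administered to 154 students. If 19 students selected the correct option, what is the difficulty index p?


Item difficulty p = number correct / total examinees
p = 19 / 154
p = 0.1234

0.1234


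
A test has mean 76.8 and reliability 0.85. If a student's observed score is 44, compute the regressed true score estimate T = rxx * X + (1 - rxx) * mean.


T_est = rxx * X + (1 - rxx) * mean
T_est = 0.85 * 44 + 0.15 * 76.8
T_est = 37.4 + 11.52
T_est = 48.92

48.92


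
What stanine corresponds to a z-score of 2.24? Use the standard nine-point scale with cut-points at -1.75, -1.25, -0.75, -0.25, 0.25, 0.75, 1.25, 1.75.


Stanine boundaries: [-1.75, -1.25, -0.75, -0.25, 0.25, 0.75, 1.25, 1.75]
z = 2.24
Check each boundary:
  z >= -1.75 -> could be stanine 2
  z >= -1.25 -> could be stanine 3
  z >= -0.75 -> could be stanine 4
  z >= -0.25 -> could be stanine 5
  z >= 0.25 -> could be stanine 6
  z >= 0.75 -> could be stanine 7
  z >= 1.25 -> could be stanine 8
  z >= 1.75 -> could be stanine 9
Highest qualifying boundary gives stanine = 9

9


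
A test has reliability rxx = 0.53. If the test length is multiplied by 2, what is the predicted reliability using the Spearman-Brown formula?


r_new = (n * rxx) / (1 + (n-1) * rxx)
r_new = (2 * 0.53) / (1 + 1 * 0.53)
r_new = 1.06 / 1.53
r_new = 0.6928

0.6928


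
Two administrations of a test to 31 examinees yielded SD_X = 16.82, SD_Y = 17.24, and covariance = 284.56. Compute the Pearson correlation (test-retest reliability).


r = cov(X,Y) / (SD_X * SD_Y)
r = 284.56 / (16.82 * 17.24)
r = 284.56 / 289.9768
r = 0.9813

0.9813


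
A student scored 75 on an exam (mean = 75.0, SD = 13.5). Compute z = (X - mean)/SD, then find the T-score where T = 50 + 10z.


z = (X - mean) / SD = (75 - 75.0) / 13.5
z = 0.0 / 13.5
z = 0.0
T-score = T = 50 + 10z
Carry z at full precision (z = 0.0 / 13.5) into the conversion:
T-score = 50 + 10 * (0.0 / 13.5) = 50 + 0 / 13.5
T-score = 50 + 0.0
T-score = 50.0

50.0


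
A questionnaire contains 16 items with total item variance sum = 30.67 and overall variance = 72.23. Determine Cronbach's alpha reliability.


alpha = (k/(k-1)) * (1 - sum(si^2)/s_total^2)
= (16/15) * (1 - 30.67/72.23)
alpha = 0.6137

0.6137


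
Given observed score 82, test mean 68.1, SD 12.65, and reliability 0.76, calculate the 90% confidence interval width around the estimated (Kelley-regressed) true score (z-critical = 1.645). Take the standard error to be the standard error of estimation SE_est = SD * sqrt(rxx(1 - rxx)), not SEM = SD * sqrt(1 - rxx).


True score estimate = 0.76*82 + 0.24*68.1 = 78.664
SE_est = SD * sqrt(rxx * (1 - rxx)) = 12.65 * sqrt(0.76 * 0.24) = 12.65 * sqrt(0.1824) = 5.402602
CI = T_est +/- z * SE_est, so width = 2 * z * SE_est = 2 * 1.645 * 5.402602
Width = 17.7746

17.7746


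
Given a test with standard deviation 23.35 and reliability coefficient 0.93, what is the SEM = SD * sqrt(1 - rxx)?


SEM = SD * sqrt(1 - rxx)
SEM = 23.35 * sqrt(1 - 0.93)
SEM = 23.35 * sqrt(0.07) = 23.35 * 0.264575
SEM = 6.1778

6.1778


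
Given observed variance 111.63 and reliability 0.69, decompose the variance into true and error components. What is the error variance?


var_true = rxx * var_obs = 0.69 * 111.63 = 77.0247
var_error = var_obs - var_true
var_error = 111.63 - 77.0247
var_error = 34.6053

34.6053


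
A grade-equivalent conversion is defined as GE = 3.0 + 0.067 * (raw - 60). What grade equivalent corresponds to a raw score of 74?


raw - median = 74 - 60 = 14
slope * diff = 0.067 * 14 = 0.938
GE = 3.0 + 0.938
GE = 3.938

3.938


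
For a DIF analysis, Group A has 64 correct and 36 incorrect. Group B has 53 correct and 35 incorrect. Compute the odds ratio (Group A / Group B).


Odds_A = 64/36 = 1.7778
Odds_B = 53/35 = 1.5143
OR = Odds_A / Odds_B = 1.7778 / 1.5143
Exactly, OR = (64 * 35) / (36 * 53) = 2240 / 1908
OR = 1.174

1.174


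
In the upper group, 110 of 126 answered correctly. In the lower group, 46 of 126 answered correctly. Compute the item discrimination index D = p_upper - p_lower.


p_upper = 110/126 = 0.873
p_lower = 46/126 = 0.3651
D = 0.873 - 0.3651 = 0.5079

0.5079


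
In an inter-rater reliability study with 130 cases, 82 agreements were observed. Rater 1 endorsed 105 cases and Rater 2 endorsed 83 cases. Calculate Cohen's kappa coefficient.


P_o = 82/130 = 0.630769
P_e = (105*83 + 25*47) / 16900 = 0.585207
kappa = (P_o - P_e) / (1 - P_e)
kappa = (0.630769 - 0.585207) / (1 - 0.585207)
kappa = 0.1098

0.1098


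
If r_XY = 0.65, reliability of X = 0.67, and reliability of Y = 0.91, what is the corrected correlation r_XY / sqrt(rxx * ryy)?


r_corrected = rxy / sqrt(rxx * ryy)
= 0.65 / sqrt(0.67 * 0.91)
= 0.65 / sqrt(0.6097)
= 0.65 / 0.780833
r_corrected = 0.8324

0.8324


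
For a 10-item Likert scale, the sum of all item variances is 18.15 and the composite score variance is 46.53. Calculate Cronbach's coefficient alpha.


alpha = (k/(k-1)) * (1 - sum(si^2)/s_total^2)
= (10/9) * (1 - 18.15/46.53)
alpha = 0.6777

0.6777


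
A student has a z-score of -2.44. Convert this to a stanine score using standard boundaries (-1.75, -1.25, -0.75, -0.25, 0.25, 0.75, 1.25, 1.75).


Stanine boundaries: [-1.75, -1.25, -0.75, -0.25, 0.25, 0.75, 1.25, 1.75]
z = -2.44
Check each boundary:
  z < -1.75
  z < -1.25
  z < -0.75
  z < -0.25
  z < 0.25
  z < 0.75
  z < 1.25
  z < 1.75
Highest qualifying boundary gives stanine = 1

1


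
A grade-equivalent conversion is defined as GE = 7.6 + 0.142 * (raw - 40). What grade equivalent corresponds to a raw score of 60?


raw - median = 60 - 40 = 20
slope * diff = 0.142 * 20 = 2.84
GE = 7.6 + 2.84
GE = 10.44

10.44


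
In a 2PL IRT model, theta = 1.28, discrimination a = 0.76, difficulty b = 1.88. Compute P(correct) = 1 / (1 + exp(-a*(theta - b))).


a*(theta - b) = 0.76 * (1.28 - 1.88) = -0.456
exp(--0.456) = 1.5778
P = 1 / (1 + 1.5778)
P = 0.3879

0.3879


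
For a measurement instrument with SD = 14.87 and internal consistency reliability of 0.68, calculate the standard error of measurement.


SEM = SD * sqrt(1 - rxx)
SEM = 14.87 * sqrt(1 - 0.68)
SEM = 14.87 * sqrt(0.32) = 14.87 * 0.565685
SEM = 8.4117

8.4117


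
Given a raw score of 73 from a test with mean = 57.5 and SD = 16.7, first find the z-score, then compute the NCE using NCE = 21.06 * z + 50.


z = (X - mean) / SD = (73 - 57.5) / 16.7
z = 15.5 / 16.7
z = 0.9281
NCE = NCE = 21.06z + 50
Carry z at full precision (z = 15.5 / 16.7) into the conversion:
NCE = 21.06 * (15.5 / 16.7) + 50 = 326.43 / 16.7 + 50
NCE = 19.5467 + 50
NCE = 69.5467

69.5467


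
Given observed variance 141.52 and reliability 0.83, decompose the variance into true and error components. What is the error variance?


var_true = rxx * var_obs = 0.83 * 141.52 = 117.4616
var_error = var_obs - var_true
var_error = 141.52 - 117.4616
var_error = 24.0584

24.0584


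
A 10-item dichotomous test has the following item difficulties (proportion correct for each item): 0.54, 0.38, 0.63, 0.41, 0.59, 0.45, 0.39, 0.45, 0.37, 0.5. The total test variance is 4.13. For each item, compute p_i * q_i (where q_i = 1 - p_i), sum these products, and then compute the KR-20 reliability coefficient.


For each item, compute p_i * q_i:
  Item 1: 0.54 * 0.46 = 0.2484
  Item 2: 0.38 * 0.62 = 0.2356
  Item 3: 0.63 * 0.37 = 0.2331
  Item 4: 0.41 * 0.59 = 0.2419
  Item 5: 0.59 * 0.41 = 0.2419
  Item 6: 0.45 * 0.55 = 0.2475
  Item 7: 0.39 * 0.61 = 0.2379
  Item 8: 0.45 * 0.55 = 0.2475
  Item 9: 0.37 * 0.63 = 0.2331
  Item 10: 0.5 * 0.5 = 0.25
Sum(p_i * q_i) = 0.2484 + 0.2356 + 0.2331 + 0.2419 + 0.2419 + 0.2475 + 0.2379 + 0.2475 + 0.2331 + 0.25 = 2.4169
KR-20 = (k/(k-1)) * (1 - Sum(p_i*q_i) / Var_total)
= (10/9) * (1 - 2.4169/4.13)
= 1.1111 * 0.4148
KR-20 = 0.4609

0.4609
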